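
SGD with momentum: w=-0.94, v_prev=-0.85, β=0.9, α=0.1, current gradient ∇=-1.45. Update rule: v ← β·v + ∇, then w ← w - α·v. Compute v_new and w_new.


v_new = 0.9·-0.85 - 1.45 = -0.765 - 1.45 = -2.215
w_new = -0.94 - 0.1·-2.215 = -0.94 + 0.2215 = -0.7185

v_new=-2.215, w_new=-0.7185


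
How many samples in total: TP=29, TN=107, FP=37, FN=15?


Total = TP + TN + FP + FN
= 29 + 107 + 37 + 15
= 188
(Predicted positive: 66, predicted negative: 122)

188


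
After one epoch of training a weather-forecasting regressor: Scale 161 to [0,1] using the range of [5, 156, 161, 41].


min=5, max=161
(161-5)/(161-5) = 156/156 = 1.0

1.0


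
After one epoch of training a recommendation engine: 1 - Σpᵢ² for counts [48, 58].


Probabilities: [48/106, 58/106] ≈ [0.4528, 0.5472]
Σpᵢ² = (2304 + 3364)/106² = 5668/11236
Gini = 1 - Σpᵢ² = 1 - 5668/11236 = 0.4956

0.4956


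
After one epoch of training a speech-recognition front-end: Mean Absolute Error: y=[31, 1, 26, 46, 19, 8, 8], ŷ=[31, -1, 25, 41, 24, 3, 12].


Absolute errors: |31-31|=0, |1+ 1|=2, |26-25|=1, |46-41|=5, |19-24|=5, |8-3|=5, |8-12|=4
Sum = 22
MAE = 22/7 = 22/7

22/7


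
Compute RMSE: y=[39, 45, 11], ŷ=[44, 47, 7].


MSE = 45/3 = 15
RMSE = √(45/3) = 3.873

3.873


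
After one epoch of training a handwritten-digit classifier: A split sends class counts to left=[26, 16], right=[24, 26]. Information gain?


Parent = [50, 42], H_parent = 0.9945
H_left = 0.9587 (n=42), H_right = 0.9988 (n=50)
H_children = (42/92)·0.9587 + (50/92)·0.9988 = 0.9805
IG = 0.9945 - 0.9805 = 0.014

0.014


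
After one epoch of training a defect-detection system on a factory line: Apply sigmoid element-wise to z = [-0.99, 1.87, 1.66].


σ(-0.99) = 1/(1+e^0.99) = 0.2709
σ(1.87) = 1/(1+e^-1.87) = 0.8665
σ(1.66) = 1/(1+e^-1.66) = 0.8402
result = [0.2709, 0.8665, 0.8402]

[0.2709, 0.8665, 0.8402]


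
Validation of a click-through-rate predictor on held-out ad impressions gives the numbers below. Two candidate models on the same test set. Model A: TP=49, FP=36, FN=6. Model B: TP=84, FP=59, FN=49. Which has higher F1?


Model A: P=49/85=0.5765, R=49/55=0.8909, F1=2PR/(P+R)=2TP/(2TP+FP+FN)=98/140=0.7
Model B: P=84/143=0.5874, R=84/133=0.6316, F1=2PR/(P+R)=2TP/(2TP+FP+FN)=168/276=0.6087
0.7 > 0.6087 → Model A

Model A


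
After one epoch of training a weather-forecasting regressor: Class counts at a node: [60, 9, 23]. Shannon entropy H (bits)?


Probabilities: [60/92, 9/92, 23/92] ≈ [0.6522, 0.0978, 0.25]
H = -((60/92)·log₂(60/92) + (9/92)·log₂(9/92) + (23/92)·log₂(23/92))
  = 1.2303 bits

1.2303 bits


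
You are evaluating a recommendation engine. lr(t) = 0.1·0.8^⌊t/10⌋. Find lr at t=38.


n_drops = ⌊38/10⌋ = 3
lr = 0.1·0.8^3 = 0.1·0.512 = 0.0512

0.0512


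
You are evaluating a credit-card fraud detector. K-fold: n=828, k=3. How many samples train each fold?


Fold size = 828/3 = 276
Training per fold = 828 - 276 = 552

552


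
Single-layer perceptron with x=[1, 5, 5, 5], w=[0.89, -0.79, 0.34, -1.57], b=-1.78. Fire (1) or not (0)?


z = (1)·(0.89) + (5)·(-0.79) + (5)·(0.34) + (5)·(-1.57) - 1.78
  = -10.99
step(z) = 0 (z<0)

0


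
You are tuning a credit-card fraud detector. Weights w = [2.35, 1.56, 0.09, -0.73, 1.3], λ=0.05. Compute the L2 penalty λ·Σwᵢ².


‖w‖₂² = (2.35)² + (1.56)² + (0.09)² + (-0.73)² + (1.3)²
     = 5.5225 + 2.4336 + 0.0081 + 0.5329 + 1.69
     = 10.1871
λ·‖w‖₂² = 0.05·10.1871 = 0.509355

0.509355


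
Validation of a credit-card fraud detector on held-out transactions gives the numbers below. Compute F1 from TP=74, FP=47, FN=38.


Precision = 74/121 = 0.6116
Recall = 74/112 = 0.6607
F1 = 2·P·R/(P+R) = 2·TP/(2·TP+FP+FN) = 148/(148+47+38) = 148/233 = 0.6352

0.6352


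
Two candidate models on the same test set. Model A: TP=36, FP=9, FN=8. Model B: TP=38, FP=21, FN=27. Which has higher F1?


Model A: P=36/45=0.8, R=36/44=0.8182, F1=2PR/(P+R)=2TP/(2TP+FP+FN)=72/89=0.809
Model B: P=38/59=0.6441, R=38/65=0.5846, F1=2PR/(P+R)=2TP/(2TP+FP+FN)=76/124=0.6129
0.809 > 0.6129 → Model A

Model A


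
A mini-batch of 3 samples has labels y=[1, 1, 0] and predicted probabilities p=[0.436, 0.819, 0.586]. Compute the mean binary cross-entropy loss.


L[0] = -ln(0.436) = 0.8301
L[1] = -ln(0.819) = 0.1997
L[2] = -ln(1-0.586) = -ln(0.414) = 0.8819
mean = (0.8301 + 0.1997 + 0.8819)/3 = 0.6372

0.6372


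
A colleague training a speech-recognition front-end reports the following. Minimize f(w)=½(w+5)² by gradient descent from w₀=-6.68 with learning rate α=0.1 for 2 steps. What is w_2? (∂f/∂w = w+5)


step 1: grad = -6.68+5 = -1.68; w = -6.68 - 0.1·(-1.68) = -6.512
step 2: grad = -6.512+5 = -1.512; w = -6.512 - 0.1·(-1.512) = -6.3608

-6.3608


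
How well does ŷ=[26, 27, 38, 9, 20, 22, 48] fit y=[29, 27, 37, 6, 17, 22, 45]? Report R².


ȳ = 26.1429
SS_res = Σ(y-ŷ)² = 37
SS_tot = Σ(y-ȳ)² = 988.86
R² = 1 - SS_res/SS_tot = 1 - 0.0374 = 0.9626

0.9626


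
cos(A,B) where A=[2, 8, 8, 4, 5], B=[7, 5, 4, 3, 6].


A·B = 2·7 + 8·5 + 8·4 + 4·3 + 5·6 = 128
‖A‖ = √173 = 13.1529, ‖B‖ = √135 = 11.619
cos = 128/(√173·√135) = 128/√23355 = 0.8376

0.8376


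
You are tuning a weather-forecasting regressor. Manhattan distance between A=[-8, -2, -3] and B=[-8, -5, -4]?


d = |-8+ 8| + |-2+ 5| + |-3+ 4|
  = 0 + 3 + 1
  = 4

4


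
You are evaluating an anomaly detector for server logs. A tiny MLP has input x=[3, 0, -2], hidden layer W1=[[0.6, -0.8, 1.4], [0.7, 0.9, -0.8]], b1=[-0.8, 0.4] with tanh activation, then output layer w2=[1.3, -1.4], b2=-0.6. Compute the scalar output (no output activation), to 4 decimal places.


z1[0] = (0.6)·(3) + (-0.8)·(0) + (1.4)·(-2) - 0.8 = -1.8
z1[1] = (0.7)·(3) + (0.9)·(0) + (-0.8)·(-2) + 0.4 = 4.1
h = tanh(z1) = [-0.9468, 0.9995]
output = (1.3)·(-0.9468) + (-1.4)·(0.9995) - 0.6 = -3.2301

-3.2301


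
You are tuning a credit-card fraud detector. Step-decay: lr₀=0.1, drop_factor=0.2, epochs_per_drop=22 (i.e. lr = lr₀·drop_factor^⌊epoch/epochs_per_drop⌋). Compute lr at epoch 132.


n_drops = ⌊132/22⌋ = 6
lr = 0.1·0.2^6 = 0.1·0.000064 = 0.0000064

0.0000064


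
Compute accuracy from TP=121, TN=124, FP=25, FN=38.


Accuracy = (TP+TN)/(TP+TN+FP+FN)
= (121+124)/(308)
= 245/308 = 79.55%

79.55%


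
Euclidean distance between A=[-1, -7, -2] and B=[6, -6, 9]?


d = √((-1-6)² + (-7+ 6)² + (-2-9)²)
  = √(49 + 1 + 121)
  = √171 = 13.0767

13.0767


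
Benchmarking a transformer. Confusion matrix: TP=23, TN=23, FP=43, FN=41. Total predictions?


Total = TP + TN + FP + FN
= 23 + 23 + 43 + 41
= 130
(Predicted positive: 66, predicted negative: 64)

130


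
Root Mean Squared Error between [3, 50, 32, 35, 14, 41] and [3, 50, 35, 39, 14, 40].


MSE = 26/6 = 4.3333
RMSE = √(26/6) = 2.0817

2.0817


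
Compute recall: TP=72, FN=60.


Recall = TP/(TP+FN)
= 72/(72+60)
= 72/132 = 54.55%

54.55%


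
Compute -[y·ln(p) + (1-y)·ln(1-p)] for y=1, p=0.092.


BCE = -[y·ln(p) + (1-y)·ln(1-p)]
= -1·ln(0.092) - 0
= -ln(0.092) = 2.386

2.386


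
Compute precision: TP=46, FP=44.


Precision = TP/(TP+FP)
= 46/(46+44)
= 46/90 = 51.11%

51.11%


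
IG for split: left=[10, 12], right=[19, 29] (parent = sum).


Parent = [29, 41], H_parent = 0.9787
H_left = 0.994 (n=22), H_right = 0.9685 (n=48)
H_children = (22/70)·0.994 + (48/70)·0.9685 = 0.9765
IG = 0.9787 - 0.9765 = 0.0022

0.0022


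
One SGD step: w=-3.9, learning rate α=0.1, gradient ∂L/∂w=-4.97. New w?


w_new = w - α·∇
= -3.9 - 0.1·-4.97
= -3.9 + 0.497
= -3.403

-3.403


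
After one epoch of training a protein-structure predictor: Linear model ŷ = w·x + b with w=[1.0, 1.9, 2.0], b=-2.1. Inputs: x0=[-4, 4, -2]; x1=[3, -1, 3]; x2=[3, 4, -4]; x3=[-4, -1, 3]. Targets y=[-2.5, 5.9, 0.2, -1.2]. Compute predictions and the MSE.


ŷ0 = (1.0)·(-4) + (1.9)·(4) + (2.0)·(-2) - 2.1 = -2.5
ŷ1 = (1.0)·(3) + (1.9)·(-1) + (2.0)·(3) - 2.1 = 5.0
ŷ2 = (1.0)·(3) + (1.9)·(4) + (2.0)·(-4) - 2.1 = 0.5
ŷ3 = (1.0)·(-4) + (1.9)·(-1) + (2.0)·(3) - 2.1 = -2.0
errors² = [0.0, 0.81, 0.09, 0.64]
MSE = 1.5400/4 = 0.385

0.385


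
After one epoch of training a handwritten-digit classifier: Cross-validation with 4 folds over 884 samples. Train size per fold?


Fold size = 884/4 = 221
Training per fold = 884 - 221 = 663

663


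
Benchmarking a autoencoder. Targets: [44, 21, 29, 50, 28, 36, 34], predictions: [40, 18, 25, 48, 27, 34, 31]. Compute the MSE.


Squared errors: (44-40)²=16, (21-18)²=9, (29-25)²=16, (50-48)²=4, (28-27)²=1, (36-34)²=4, (34-31)²=9
Sum = 59
MSE = 59/7 = 59/7

59/7


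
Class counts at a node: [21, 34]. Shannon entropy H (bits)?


Probabilities: [21/55, 34/55] ≈ [0.3818, 0.6182]
H = -((21/55)·log₂(21/55) + (34/55)·log₂(34/55))
  = 0.9593 bits

0.9593 bits


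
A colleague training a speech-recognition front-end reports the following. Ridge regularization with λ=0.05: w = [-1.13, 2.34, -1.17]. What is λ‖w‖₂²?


‖w‖₂² = (-1.13)² + (2.34)² + (-1.17)²
     = 1.2769 + 5.4756 + 1.3689
     = 8.1214
λ·‖w‖₂² = 0.05·8.1214 = 0.40607

0.40607


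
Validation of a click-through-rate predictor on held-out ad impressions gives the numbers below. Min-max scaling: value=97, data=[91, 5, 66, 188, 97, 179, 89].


min=5, max=188
(97-5)/(188-5) = 92/183 = 0.5027

0.5027


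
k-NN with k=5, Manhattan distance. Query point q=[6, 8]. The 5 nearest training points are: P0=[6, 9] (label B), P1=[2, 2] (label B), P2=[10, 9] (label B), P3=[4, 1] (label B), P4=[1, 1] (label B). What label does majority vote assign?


d(q,P0) = 1  (label B)
d(q,P1) = 10  (label B)
d(q,P2) = 5  (label B)
d(q,P3) = 9  (label B)
d(q,P4) = 12  (label B)
Votes: A=0, B=5
Majority → B

B


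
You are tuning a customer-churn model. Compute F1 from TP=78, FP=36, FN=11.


Precision = 78/114 = 0.6842
Recall = 78/89 = 0.8764
F1 = 2·P·R/(P+R) = 2·TP/(2·TP+FP+FN) = 156/(156+36+11) = 156/203 = 0.7685

0.7685


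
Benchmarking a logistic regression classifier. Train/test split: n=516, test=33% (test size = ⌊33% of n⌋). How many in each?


Test = ⌊516·33/100⌋ = 170
Train = 516 - 170 = 346

Train: 346, Test: 170


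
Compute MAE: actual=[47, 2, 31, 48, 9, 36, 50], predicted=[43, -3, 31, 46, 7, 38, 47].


Absolute errors: |47-43|=4, |2+ 3|=5, |31-31|=0, |48-46|=2, |9-7|=2, |36-38|=2, |50-47|=3
Sum = 18
MAE = 18/7 = 18/7

18/7


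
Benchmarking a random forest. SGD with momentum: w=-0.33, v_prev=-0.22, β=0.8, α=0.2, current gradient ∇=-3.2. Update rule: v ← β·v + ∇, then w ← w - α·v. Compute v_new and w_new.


v_new = 0.8·-0.22 - 3.2 = -0.176 - 3.2 = -3.376
w_new = -0.33 - 0.2·-3.376 = -0.33 + 0.6752 = 0.3452

v_new=-3.376, w_new=0.3452


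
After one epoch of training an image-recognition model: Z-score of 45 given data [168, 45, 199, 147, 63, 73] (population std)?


μ = 115.8333, σ = 58.0988
z = (45 - 115.8333)/58.0988 = -1.2192

-1.2192


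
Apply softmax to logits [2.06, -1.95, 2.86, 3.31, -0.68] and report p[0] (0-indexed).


Exponentials: e^2.06=7.846, e^-1.95=0.1423, e^2.86=17.4615, e^3.31=27.3851, e^-0.68=0.5066
Sum = 53.3415
Softmax = [0.1471, 0.0027, 0.3274, 0.5134, 0.0095]
p[0] = 7.846/53.3415 = 0.1471

0.1471


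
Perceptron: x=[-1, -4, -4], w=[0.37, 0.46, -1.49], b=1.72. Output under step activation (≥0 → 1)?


z = (-1)·(0.37) + (-4)·(0.46) + (-4)·(-1.49) + 1.72
  = 5.47
step(z) = 1 (z≥0)

1


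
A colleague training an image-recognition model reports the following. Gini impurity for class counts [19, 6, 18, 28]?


Probabilities: [19/71, 6/71, 18/71, 28/71] ≈ [0.2676, 0.0845, 0.2535, 0.3944]
Σpᵢ² = (361 + 36 + 324 + 784)/71² = 1505/5041
Gini = 1 - Σpᵢ² = 1 - 1505/5041 = 0.7014

0.7014


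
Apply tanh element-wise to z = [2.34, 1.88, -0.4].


tanh(2.34) = 0.9816
tanh(1.88) = 0.9545
tanh(-0.4) = -0.3799
result = [0.9816, 0.9545, -0.3799]

[0.9816, 0.9545, -0.3799]


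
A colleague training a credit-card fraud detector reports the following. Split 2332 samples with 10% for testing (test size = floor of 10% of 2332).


Test = ⌊2332·10/100⌋ = 233
Train = 2332 - 233 = 2099

Train: 2099, Test: 233


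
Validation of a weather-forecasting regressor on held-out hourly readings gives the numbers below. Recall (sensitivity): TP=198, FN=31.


Recall = TP/(TP+FN)
= 198/(198+31)
= 198/229 = 86.46%

86.46%


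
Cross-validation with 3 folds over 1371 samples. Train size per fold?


Fold size = 1371/3 = 457
Training per fold = 1371 - 457 = 914

914


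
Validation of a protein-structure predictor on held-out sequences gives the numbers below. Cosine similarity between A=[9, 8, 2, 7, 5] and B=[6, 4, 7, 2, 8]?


A·B = 9·6 + 8·4 + 2·7 + 7·2 + 5·8 = 154
‖A‖ = √223 = 14.9332, ‖B‖ = √169 = 13
cos = 154/(√223·√169) = 154/√37687 = 0.7933

0.7933


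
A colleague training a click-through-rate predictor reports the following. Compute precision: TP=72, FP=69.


Precision = TP/(TP+FP)
= 72/(72+69)
= 72/141 = 51.06%

51.06%


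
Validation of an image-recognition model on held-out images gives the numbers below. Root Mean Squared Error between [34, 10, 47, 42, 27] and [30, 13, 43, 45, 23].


MSE = 66/5 = 13.2
RMSE = √(66/5) = 3.6332

3.6332


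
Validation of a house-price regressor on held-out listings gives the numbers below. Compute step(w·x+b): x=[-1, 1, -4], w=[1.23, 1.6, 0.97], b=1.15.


z = (-1)·(1.23) + (1)·(1.6) + (-4)·(0.97) + 1.15
  = -2.36
step(z) = 0 (z<0)

0


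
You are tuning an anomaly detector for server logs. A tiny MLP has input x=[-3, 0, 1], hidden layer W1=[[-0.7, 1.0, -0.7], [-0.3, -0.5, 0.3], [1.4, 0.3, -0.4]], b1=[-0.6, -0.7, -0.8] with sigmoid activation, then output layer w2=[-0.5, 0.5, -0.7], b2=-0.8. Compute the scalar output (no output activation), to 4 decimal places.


z1[0] = (-0.7)·(-3) + (1.0)·(0) + (-0.7)·(1) - 0.6 = 0.8
z1[1] = (-0.3)·(-3) + (-0.5)·(0) + (0.3)·(1) - 0.7 = 0.5
z1[2] = (1.4)·(-3) + (0.3)·(0) + (-0.4)·(1) - 0.8 = -5.4
h = sigmoid(z1) = [0.69, 0.6225, 0.0045]
output = (-0.5)·(0.69) + (0.5)·(0.6225) + (-0.7)·(0.0045) - 0.8 = -0.8369

-0.8369


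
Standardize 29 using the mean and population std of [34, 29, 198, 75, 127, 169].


μ = 105.3333, σ = 64.4791
z = (29 - 105.3333)/64.4791 = -1.1838

-1.1838


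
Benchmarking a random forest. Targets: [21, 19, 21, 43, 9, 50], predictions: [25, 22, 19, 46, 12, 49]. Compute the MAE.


Absolute errors: |21-25|=4, |19-22|=3, |21-19|=2, |43-46|=3, |9-12|=3, |50-49|=1
Sum = 16
MAE = 16/6 = 8/3

8/3


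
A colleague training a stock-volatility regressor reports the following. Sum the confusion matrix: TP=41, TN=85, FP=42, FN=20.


Total = TP + TN + FP + FN
= 41 + 85 + 42 + 20
= 188
(Predicted positive: 83, predicted negative: 105)

188


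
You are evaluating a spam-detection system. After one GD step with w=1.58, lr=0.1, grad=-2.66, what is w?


w_new = w - α·∇
= 1.58 - 0.1·-2.66
= 1.58 + 0.266
= 1.846

1.846


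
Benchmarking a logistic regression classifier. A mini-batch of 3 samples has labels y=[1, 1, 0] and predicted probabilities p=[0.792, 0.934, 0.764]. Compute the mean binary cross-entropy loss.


L[0] = -ln(0.792) = 0.2332
L[1] = -ln(0.934) = 0.0683
L[2] = -ln(1-0.764) = -ln(0.236) = 1.4439
mean = (0.2332 + 0.0683 + 1.4439)/3 = 0.5818

0.5818


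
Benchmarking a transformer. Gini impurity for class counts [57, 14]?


Probabilities: [57/71, 14/71] ≈ [0.8028, 0.1972]
Σpᵢ² = (3249 + 196)/71² = 3445/5041
Gini = 1 - Σpᵢ² = 1 - 3445/5041 = 0.3166

0.3166


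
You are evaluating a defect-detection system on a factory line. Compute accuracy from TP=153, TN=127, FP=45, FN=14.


Accuracy = (TP+TN)/(TP+TN+FP+FN)
= (153+127)/(339)
= 280/339 = 82.6%

82.6%


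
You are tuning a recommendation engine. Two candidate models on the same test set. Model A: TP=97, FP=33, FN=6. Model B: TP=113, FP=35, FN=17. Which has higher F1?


Model A: P=97/130=0.7462, R=97/103=0.9417, F1=2PR/(P+R)=2TP/(2TP+FP+FN)=194/233=0.8326
Model B: P=113/148=0.7635, R=113/130=0.8692, F1=2PR/(P+R)=2TP/(2TP+FP+FN)=226/278=0.8129
0.8326 > 0.8129 → Model A

Model A


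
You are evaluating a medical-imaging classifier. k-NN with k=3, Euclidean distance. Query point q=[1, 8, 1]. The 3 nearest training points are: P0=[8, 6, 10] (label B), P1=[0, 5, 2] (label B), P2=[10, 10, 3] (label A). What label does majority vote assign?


d(q,P0) = 11.5758  (label B)
d(q,P1) = 3.3166  (label B)
d(q,P2) = 9.434  (label A)
Votes: A=1, B=2
Majority → B

B


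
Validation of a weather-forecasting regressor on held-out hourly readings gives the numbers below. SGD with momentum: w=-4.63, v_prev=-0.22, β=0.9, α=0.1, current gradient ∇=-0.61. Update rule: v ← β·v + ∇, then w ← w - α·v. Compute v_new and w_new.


v_new = 0.9·-0.22 - 0.61 = -0.198 - 0.61 = -0.808
w_new = -4.63 - 0.1·-0.808 = -4.63 + 0.0808 = -4.5492

v_new=-0.808, w_new=-4.5492


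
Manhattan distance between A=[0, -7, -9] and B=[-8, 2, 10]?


d = |0+ 8| + |-7-2| + |-9-10|
  = 8 + 9 + 19
  = 36

36


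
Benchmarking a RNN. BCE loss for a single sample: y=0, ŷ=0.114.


BCE = -[y·ln(p) + (1-y)·ln(1-p)]
= -0 - 1·ln(1-0.114)
= -ln(0.886) = 0.121

0.121


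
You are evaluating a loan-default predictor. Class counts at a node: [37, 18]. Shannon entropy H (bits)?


Probabilities: [37/55, 18/55] ≈ [0.6727, 0.3273]
H = -((37/55)·log₂(37/55) + (18/55)·log₂(18/55))
  = 0.9121 bits

0.9121 bits


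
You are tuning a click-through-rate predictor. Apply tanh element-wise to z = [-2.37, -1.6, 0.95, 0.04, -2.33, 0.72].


tanh(-2.37) = -0.9827
tanh(-1.6) = -0.9217
tanh(0.95) = 0.7398
tanh(0.04) = 0.04
tanh(-2.33) = -0.9812
tanh(0.72) = 0.6169
result = [-0.9827, -0.9217, 0.7398, 0.04, -0.9812, 0.6169]

[-0.9827, -0.9217, 0.7398, 0.04, -0.9812, 0.6169]


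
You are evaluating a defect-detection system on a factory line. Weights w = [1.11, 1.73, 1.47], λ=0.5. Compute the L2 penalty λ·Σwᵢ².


‖w‖₂² = (1.11)² + (1.73)² + (1.47)²
     = 1.2321 + 2.9929 + 2.1609
     = 6.3859
λ·‖w‖₂² = 0.5·6.3859 = 3.19295

3.19295


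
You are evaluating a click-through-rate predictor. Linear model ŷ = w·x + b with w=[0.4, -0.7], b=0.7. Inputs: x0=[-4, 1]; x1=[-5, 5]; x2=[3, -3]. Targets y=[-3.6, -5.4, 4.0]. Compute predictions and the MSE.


ŷ0 = (0.4)·(-4) + (-0.7)·(1) + 0.7 = -1.6
ŷ1 = (0.4)·(-5) + (-0.7)·(5) + 0.7 = -4.8
ŷ2 = (0.4)·(3) + (-0.7)·(-3) + 0.7 = 4.0
errors² = [4.0, 0.36, 0.0]
MSE = 4.3600/3 = 1.4533

1.4533


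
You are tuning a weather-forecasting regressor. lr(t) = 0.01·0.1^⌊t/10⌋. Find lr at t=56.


n_drops = ⌊56/10⌋ = 5
lr = 0.01·0.1^5 = 0.01·0.00001 = 0.0000001

0.0000001


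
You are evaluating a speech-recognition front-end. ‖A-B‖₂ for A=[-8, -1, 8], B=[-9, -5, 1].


d = √((-8+ 9)² + (-1+ 5)² + (8-1)²)
  = √(1 + 16 + 49)
  = √66 = 8.124

8.124


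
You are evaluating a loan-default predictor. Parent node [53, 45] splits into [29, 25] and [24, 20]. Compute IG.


Parent = [53, 45], H_parent = 0.9952
H_left = 0.996 (n=54), H_right = 0.994 (n=44)
H_children = (54/98)·0.996 + (44/98)·0.994 = 0.9951
IG = 0.9952 - 0.9951 = 0.0001

0.0001


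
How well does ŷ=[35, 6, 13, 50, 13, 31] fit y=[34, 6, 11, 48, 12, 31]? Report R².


ȳ = 23.6667
SS_res = Σ(y-ŷ)² = 10
SS_tot = Σ(y-ȳ)² = 1361.33
R² = 1 - SS_res/SS_tot = 1 - 0.0073 = 0.9927

0.9927


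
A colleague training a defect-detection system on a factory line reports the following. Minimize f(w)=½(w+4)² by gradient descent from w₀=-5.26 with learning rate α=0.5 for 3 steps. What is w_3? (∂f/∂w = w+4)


step 1: grad = -5.26+4 = -1.26; w = -5.26 - 0.5·(-1.26) = -4.63
step 2: grad = -4.63+4 = -0.63; w = -4.63 - 0.5·(-0.63) = -4.315
step 3: grad = -4.315+4 = -0.315; w = -4.315 - 0.5·(-0.315) = -4.1575

-4.1575


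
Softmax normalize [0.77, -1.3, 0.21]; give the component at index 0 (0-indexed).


Exponentials: e^0.77=2.1598, e^-1.3=0.2725, e^0.21=1.2337
Sum = 3.666
Softmax = [0.5891, 0.0743, 0.3365]
p[0] = 2.1598/3.666 = 0.5891

0.5891


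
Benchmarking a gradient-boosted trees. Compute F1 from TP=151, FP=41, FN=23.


Precision = 151/192 = 0.7865
Recall = 151/174 = 0.8678
F1 = 2·P·R/(P+R) = 2·TP/(2·TP+FP+FN) = 302/(302+41+23) = 302/366 = 0.8251

0.8251


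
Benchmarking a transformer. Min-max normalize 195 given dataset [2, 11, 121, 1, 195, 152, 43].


min=1, max=195
(195-1)/(195-1) = 194/194 = 1.0

1.0


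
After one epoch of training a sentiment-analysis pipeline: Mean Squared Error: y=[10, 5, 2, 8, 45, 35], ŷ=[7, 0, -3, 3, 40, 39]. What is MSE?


Squared errors: (10-7)²=9, (5-0)²=25, (2+ 3)²=25, (8-3)²=25, (45-40)²=25, (35-39)²=16
Sum = 125
MSE = 125/6 = 125/6

125/6


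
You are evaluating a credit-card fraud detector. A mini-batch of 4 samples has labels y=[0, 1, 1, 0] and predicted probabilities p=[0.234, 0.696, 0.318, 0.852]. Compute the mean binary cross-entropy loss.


L[0] = -ln(1-0.234) = -ln(0.766) = 0.2666
L[1] = -ln(0.696) = 0.3624
L[2] = -ln(0.318) = 1.1457
L[3] = -ln(1-0.852) = -ln(0.148) = 1.9105
mean = (0.2666 + 0.3624 + 1.1457 + 1.9105)/4 = 0.9213

0.9213


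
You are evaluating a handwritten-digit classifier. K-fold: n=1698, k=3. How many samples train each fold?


Fold size = 1698/3 = 566
Training per fold = 1698 - 566 = 1132

1132


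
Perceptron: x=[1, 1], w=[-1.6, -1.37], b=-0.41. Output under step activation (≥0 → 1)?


z = (1)·(-1.6) + (1)·(-1.37) - 0.41
  = -3.38
step(z) = 0 (z<0)

0


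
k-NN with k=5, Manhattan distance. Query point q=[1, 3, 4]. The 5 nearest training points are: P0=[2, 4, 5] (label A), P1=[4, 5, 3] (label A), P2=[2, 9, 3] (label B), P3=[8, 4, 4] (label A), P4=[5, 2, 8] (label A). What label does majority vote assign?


d(q,P0) = 3  (label A)
d(q,P1) = 6  (label A)
d(q,P2) = 8  (label B)
d(q,P3) = 8  (label A)
d(q,P4) = 9  (label A)
Votes: A=4, B=1
Majority → A

A


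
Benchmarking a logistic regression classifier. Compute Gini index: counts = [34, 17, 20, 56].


Probabilities: [34/127, 17/127, 20/127, 56/127] ≈ [0.2677, 0.1339, 0.1575, 0.4409]
Σpᵢ² = (1156 + 289 + 400 + 3136)/127² = 4981/16129
Gini = 1 - Σpᵢ² = 1 - 4981/16129 = 0.6912

0.6912


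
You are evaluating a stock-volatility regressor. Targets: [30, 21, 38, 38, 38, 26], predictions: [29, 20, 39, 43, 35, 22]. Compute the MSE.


Squared errors: (30-29)²=1, (21-20)²=1, (38-39)²=1, (38-43)²=25, (38-35)²=9, (26-22)²=16
Sum = 53
MSE = 53/6 = 53/6

53/6


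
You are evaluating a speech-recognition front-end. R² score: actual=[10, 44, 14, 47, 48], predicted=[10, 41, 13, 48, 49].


ȳ = 32.6
SS_res = Σ(y-ŷ)² = 12
SS_tot = Σ(y-ȳ)² = 1431.2
R² = 1 - SS_res/SS_tot = 1 - 0.0084 = 0.9916

0.9916


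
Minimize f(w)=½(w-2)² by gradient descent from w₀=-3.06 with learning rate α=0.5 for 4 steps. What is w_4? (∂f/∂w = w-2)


step 1: grad = -3.06-2 = -5.06; w = -3.06 - 0.5·(-5.06) = -0.53
step 2: grad = -0.53-2 = -2.53; w = -0.53 - 0.5·(-2.53) = 0.735
step 3: grad = 0.735-2 = -1.265; w = 0.735 - 0.5·(-1.265) = 1.3675
step 4: grad = 1.3675-2 = -0.6325; w = 1.3675 - 0.5·(-0.6325) = 1.68375

1.68375


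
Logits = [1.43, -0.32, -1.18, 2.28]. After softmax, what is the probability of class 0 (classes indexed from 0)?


Exponentials: e^1.43=4.1787, e^-0.32=0.7261, e^-1.18=0.3073, e^2.28=9.7767
Sum = 14.9888
Softmax = [0.2788, 0.0484, 0.0205, 0.6523]
p[0] = 4.1787/14.9888 = 0.2788

0.2788


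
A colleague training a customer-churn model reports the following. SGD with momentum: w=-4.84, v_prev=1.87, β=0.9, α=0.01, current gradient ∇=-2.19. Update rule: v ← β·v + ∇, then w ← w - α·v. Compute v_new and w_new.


v_new = 0.9·1.87 - 2.19 = 1.683 - 2.19 = -0.507
w_new = -4.84 - 0.01·-0.507 = -4.84 + 0.00507 = -4.83493

v_new=-0.507, w_new=-4.83493


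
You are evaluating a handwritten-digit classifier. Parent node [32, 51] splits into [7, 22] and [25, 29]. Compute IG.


Parent = [32, 51], H_parent = 0.9619
H_left = 0.7973 (n=29), H_right = 0.996 (n=54)
H_children = (29/83)·0.7973 + (54/83)·0.996 = 0.9266
IG = 0.9619 - 0.9266 = 0.0353

0.0353


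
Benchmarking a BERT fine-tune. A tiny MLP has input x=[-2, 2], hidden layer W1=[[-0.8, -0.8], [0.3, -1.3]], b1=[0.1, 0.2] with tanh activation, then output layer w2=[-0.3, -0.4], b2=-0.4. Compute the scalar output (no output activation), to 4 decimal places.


z1[0] = (-0.8)·(-2) + (-0.8)·(2) + 0.1 = 0.1
z1[1] = (0.3)·(-2) + (-1.3)·(2) + 0.2 = -3.0
h = tanh(z1) = [0.0997, -0.9951]
output = (-0.3)·(0.0997) + (-0.4)·(-0.9951) - 0.4 = -0.0319

-0.0319


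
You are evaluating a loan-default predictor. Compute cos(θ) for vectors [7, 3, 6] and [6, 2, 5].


A·B = 7·6 + 3·2 + 6·5 = 78
‖A‖ = √94 = 9.6954, ‖B‖ = √65 = 8.0623
cos = 78/(√94·√65) = 78/√6110 = 0.9979

0.9979


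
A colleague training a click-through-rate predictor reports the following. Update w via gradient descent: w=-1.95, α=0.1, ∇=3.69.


w_new = w - α·∇
= -1.95 - 0.1·3.69
= -1.95 - 0.369
= -2.319

-2.319


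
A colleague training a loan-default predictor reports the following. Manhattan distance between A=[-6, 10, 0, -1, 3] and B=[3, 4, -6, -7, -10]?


d = |-6-3| + |10-4| + |0+ 6| + |-1+ 7| + |3+ 10|
  = 9 + 6 + 6 + 6 + 13
  = 40

40


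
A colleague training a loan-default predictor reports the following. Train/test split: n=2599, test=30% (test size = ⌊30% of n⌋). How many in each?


Test = ⌊2599·30/100⌋ = 779
Train = 2599 - 779 = 1820

Train: 1820, Test: 779


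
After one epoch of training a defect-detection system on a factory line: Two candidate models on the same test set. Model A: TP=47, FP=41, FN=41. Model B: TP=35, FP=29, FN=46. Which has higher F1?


Model A: P=47/88=0.5341, R=47/88=0.5341, F1=2PR/(P+R)=2TP/(2TP+FP+FN)=94/176=0.5341
Model B: P=35/64=0.5469, R=35/81=0.4321, F1=2PR/(P+R)=2TP/(2TP+FP+FN)=70/145=0.4828
0.5341 > 0.4828 → Model A

Model A


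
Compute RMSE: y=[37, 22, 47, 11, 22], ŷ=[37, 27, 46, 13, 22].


MSE = 30/5 = 6
RMSE = √(30/5) = 2.4495

2.4495


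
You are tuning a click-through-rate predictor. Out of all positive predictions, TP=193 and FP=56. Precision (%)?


Precision = TP/(TP+FP)
= 193/(193+56)
= 193/249 = 77.51%

77.51%


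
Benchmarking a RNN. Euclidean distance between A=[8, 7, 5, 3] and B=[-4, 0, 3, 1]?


d = √((8+ 4)² + (7-0)² + (5-3)² + (3-1)²)
  = √(144 + 49 + 4 + 4)
  = √201 = 14.1774

14.1774


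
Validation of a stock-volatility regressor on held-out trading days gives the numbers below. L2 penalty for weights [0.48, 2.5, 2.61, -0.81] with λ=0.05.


‖w‖₂² = (0.48)² + (2.5)² + (2.61)² + (-0.81)²
     = 0.2304 + 6.25 + 6.8121 + 0.6561
     = 13.9486
λ·‖w‖₂² = 0.05·13.9486 = 0.69743

0.69743


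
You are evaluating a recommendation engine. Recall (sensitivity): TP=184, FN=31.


Recall = TP/(TP+FN)
= 184/(184+31)
= 184/215 = 85.58%

85.58%


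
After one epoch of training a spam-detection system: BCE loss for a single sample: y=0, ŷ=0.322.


BCE = -[y·ln(p) + (1-y)·ln(1-p)]
= -0 - 1·ln(1-0.322)
= -ln(0.678) = 0.3886

0.3886


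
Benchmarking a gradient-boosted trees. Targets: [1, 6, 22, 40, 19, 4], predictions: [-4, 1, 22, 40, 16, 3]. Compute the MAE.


Absolute errors: |1+ 4|=5, |6-1|=5, |22-22|=0, |40-40|=0, |19-16|=3, |4-3|=1
Sum = 14
MAE = 14/6 = 7/3

7/3


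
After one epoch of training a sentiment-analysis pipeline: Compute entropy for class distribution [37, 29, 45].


Probabilities: [37/111, 29/111, 45/111] ≈ [0.3333, 0.2613, 0.4054]
H = -((37/111)·log₂(37/111) + (29/111)·log₂(29/111) + (45/111)·log₂(45/111))
  = 1.5623 bits

1.5623 bits


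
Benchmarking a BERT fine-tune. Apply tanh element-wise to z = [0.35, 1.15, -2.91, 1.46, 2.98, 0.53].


tanh(0.35) = 0.3364
tanh(1.15) = 0.8178
tanh(-2.91) = -0.9941
tanh(1.46) = 0.8977
tanh(2.98) = 0.9949
tanh(0.53) = 0.4854
result = [0.3364, 0.8178, -0.9941, 0.8977, 0.9949, 0.4854]

[0.3364, 0.8178, -0.9941, 0.8977, 0.9949, 0.4854]


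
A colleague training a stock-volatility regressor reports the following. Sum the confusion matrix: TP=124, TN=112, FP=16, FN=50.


Total = TP + TN + FP + FN
= 124 + 112 + 16 + 50
= 302
(Predicted positive: 140, predicted negative: 162)

302


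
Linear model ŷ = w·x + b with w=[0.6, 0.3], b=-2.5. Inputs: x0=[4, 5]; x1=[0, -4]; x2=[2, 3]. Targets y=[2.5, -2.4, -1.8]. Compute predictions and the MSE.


ŷ0 = (0.6)·(4) + (0.3)·(5) - 2.5 = 1.4
ŷ1 = (0.6)·(0) + (0.3)·(-4) - 2.5 = -3.7
ŷ2 = (0.6)·(2) + (0.3)·(3) - 2.5 = -0.4
errors² = [1.21, 1.69, 1.96]
MSE = 4.8600/3 = 1.62

1.62


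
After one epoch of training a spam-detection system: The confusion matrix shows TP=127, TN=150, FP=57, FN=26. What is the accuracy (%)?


Accuracy = (TP+TN)/(TP+TN+FP+FN)
= (127+150)/(360)
= 277/360 = 76.94%

76.94%


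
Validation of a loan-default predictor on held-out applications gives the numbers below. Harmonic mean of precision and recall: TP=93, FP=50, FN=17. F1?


Precision = 93/143 = 0.6503
Recall = 93/110 = 0.8455
F1 = 2·P·R/(P+R) = 2·TP/(2·TP+FP+FN) = 186/(186+50+17) = 186/253 = 0.7352

0.7352


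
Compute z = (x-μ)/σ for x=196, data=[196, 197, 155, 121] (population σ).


μ = 167.25, σ = 31.6257
z = (196 - 167.25)/31.6257 = 0.9091

0.9091


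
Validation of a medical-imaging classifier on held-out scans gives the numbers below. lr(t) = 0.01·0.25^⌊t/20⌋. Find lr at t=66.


n_drops = ⌊66/20⌋ = 3
lr = 0.01·0.25^3 = 0.01·0.015625 = 0.00015625

0.00015625


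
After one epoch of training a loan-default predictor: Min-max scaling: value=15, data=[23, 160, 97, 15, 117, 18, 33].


min=15, max=160
(15-15)/(160-15) = 0/145 = 0.0

0.0


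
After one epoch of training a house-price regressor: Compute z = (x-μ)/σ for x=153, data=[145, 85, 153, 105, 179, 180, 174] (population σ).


μ = 145.8571, σ = 34.8073
z = (153 - 145.8571)/34.8073 = 0.2052

0.2052


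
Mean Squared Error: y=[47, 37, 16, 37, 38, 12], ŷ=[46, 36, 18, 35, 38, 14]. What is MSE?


Squared errors: (47-46)²=1, (37-36)²=1, (16-18)²=4, (37-35)²=4, (38-38)²=0, (12-14)²=4
Sum = 14
MSE = 14/6 = 7/3

7/3


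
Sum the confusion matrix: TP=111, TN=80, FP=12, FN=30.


Total = TP + TN + FP + FN
= 111 + 80 + 12 + 30
= 233
(Predicted positive: 123, predicted negative: 110)

233


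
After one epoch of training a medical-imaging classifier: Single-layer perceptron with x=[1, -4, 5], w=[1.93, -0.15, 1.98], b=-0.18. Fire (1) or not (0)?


z = (1)·(1.93) + (-4)·(-0.15) + (5)·(1.98) - 0.18
  = 12.25
step(z) = 1 (z≥0)

1


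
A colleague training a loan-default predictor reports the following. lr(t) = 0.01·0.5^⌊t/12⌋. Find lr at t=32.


n_drops = ⌊32/12⌋ = 2
lr = 0.01·0.5^2 = 0.01·0.25 = 0.0025

0.0025


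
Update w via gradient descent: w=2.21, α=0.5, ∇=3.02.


w_new = w - α·∇
= 2.21 - 0.5·3.02
= 2.21 - 1.51
= 0.7

0.7


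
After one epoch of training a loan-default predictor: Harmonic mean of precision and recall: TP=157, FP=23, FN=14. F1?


Precision = 157/180 = 0.8722
Recall = 157/171 = 0.9181
F1 = 2·P·R/(P+R) = 2·TP/(2·TP+FP+FN) = 314/(314+23+14) = 314/351 = 0.8946

0.8946


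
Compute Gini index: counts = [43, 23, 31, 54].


Probabilities: [43/151, 23/151, 31/151, 54/151] ≈ [0.2848, 0.1523, 0.2053, 0.3576]
Σpᵢ² = (1849 + 529 + 961 + 2916)/151² = 6255/22801
Gini = 1 - Σpᵢ² = 1 - 6255/22801 = 0.7257

0.7257


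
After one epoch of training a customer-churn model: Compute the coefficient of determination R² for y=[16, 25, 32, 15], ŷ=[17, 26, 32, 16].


ȳ = 22
SS_res = Σ(y-ŷ)² = 3
SS_tot = Σ(y-ȳ)² = 194
R² = 1 - SS_res/SS_tot = 1 - 0.0155 = 0.9845

0.9845


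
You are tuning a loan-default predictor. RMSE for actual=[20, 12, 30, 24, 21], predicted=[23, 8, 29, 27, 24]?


MSE = 44/5 = 8.8
RMSE = √(44/5) = 2.9665

2.9665


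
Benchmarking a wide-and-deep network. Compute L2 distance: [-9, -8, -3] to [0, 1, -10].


d = √((-9-0)² + (-8-1)² + (-3+ 10)²)
  = √(81 + 81 + 49)
  = √211 = 14.5258

14.5258


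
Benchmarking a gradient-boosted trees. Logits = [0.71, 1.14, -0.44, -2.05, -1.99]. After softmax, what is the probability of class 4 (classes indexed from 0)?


Exponentials: e^0.71=2.034, e^1.14=3.1268, e^-0.44=0.644, e^-2.05=0.1287, e^-1.99=0.1367
Sum = 6.0702
Softmax = [0.3351, 0.5151, 0.1061, 0.0212, 0.0225]
p[4] = 0.1367/6.0702 = 0.0225

0.0225


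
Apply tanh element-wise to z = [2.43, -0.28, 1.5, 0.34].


tanh(2.43) = 0.9846
tanh(-0.28) = -0.2729
tanh(1.5) = 0.9051
tanh(0.34) = 0.3275
result = [0.9846, -0.2729, 0.9051, 0.3275]

[0.9846, -0.2729, 0.9051, 0.3275]


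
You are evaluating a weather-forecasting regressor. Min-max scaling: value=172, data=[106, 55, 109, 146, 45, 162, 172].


min=45, max=172
(172-45)/(172-45) = 127/127 = 1.0

1.0


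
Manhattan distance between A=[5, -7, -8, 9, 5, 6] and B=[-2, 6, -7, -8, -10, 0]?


d = |5+ 2| + |-7-6| + |-8+ 7| + |9+ 8| + |5+ 10| + |6-0|
  = 7 + 13 + 1 + 17 + 15 + 6
  = 59

59


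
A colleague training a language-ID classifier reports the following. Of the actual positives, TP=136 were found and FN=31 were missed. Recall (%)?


Recall = TP/(TP+FN)
= 136/(136+31)
= 136/167 = 81.44%

81.44%


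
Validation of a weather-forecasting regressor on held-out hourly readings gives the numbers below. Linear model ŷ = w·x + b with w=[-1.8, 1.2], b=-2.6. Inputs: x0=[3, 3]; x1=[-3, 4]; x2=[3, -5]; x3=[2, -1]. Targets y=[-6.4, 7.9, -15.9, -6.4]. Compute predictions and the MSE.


ŷ0 = (-1.8)·(3) + (1.2)·(3) - 2.6 = -4.4
ŷ1 = (-1.8)·(-3) + (1.2)·(4) - 2.6 = 7.6
ŷ2 = (-1.8)·(3) + (1.2)·(-5) - 2.6 = -14.0
ŷ3 = (-1.8)·(2) + (1.2)·(-1) - 2.6 = -7.4
errors² = [4.0, 0.09, 3.61, 1.0]
MSE = 8.7000/4 = 2.175

2.175


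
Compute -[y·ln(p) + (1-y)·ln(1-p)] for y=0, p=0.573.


BCE = -[y·ln(p) + (1-y)·ln(1-p)]
= -0 - 1·ln(1-0.573)
= -ln(0.427) = 0.851

0.851


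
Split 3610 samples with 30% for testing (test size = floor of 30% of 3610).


Test = ⌊3610·30/100⌋ = 1083
Train = 3610 - 1083 = 2527

Train: 2527, Test: 1083


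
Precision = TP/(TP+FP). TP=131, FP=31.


Precision = TP/(TP+FP)
= 131/(131+31)
= 131/162 = 80.86%

80.86%


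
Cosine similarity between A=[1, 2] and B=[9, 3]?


A·B = 1·9 + 2·3 = 15
‖A‖ = √5 = 2.2361, ‖B‖ = √90 = 9.4868
cos = 15/(√5·√90) = 15/√450 = 0.7071

0.7071


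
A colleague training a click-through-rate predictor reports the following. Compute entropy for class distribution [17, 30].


Probabilities: [17/47, 30/47] ≈ [0.3617, 0.6383]
H = -((17/47)·log₂(17/47) + (30/47)·log₂(30/47))
  = 0.9441 bits

0.9441 bits


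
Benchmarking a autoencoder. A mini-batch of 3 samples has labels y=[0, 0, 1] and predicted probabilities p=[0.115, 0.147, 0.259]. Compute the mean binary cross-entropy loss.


L[0] = -ln(1-0.115) = -ln(0.885) = 0.1222
L[1] = -ln(1-0.147) = -ln(0.853) = 0.159
L[2] = -ln(0.259) = 1.3509
mean = (0.1222 + 0.159 + 1.3509)/3 = 0.544

0.544


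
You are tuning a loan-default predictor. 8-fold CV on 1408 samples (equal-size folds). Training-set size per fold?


Fold size = 1408/8 = 176
Training per fold = 1408 - 176 = 1232

1232


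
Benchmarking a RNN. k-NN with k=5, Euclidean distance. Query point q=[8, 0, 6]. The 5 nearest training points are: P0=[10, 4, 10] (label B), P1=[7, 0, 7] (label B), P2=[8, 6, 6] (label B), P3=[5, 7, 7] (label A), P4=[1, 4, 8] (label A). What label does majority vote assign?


d(q,P0) = 6.0  (label B)
d(q,P1) = 1.4142  (label B)
d(q,P2) = 6.0  (label B)
d(q,P3) = 7.6811  (label A)
d(q,P4) = 8.3066  (label A)
Votes: A=2, B=3
Majority → B

B


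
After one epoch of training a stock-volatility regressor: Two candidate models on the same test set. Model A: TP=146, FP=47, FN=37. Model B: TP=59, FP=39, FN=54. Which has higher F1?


Model A: P=146/193=0.7565, R=146/183=0.7978, F1=2PR/(P+R)=2TP/(2TP+FP+FN)=292/376=0.7766
Model B: P=59/98=0.602, R=59/113=0.5221, F1=2PR/(P+R)=2TP/(2TP+FP+FN)=118/211=0.5592
0.7766 > 0.5592 → Model A

Model A


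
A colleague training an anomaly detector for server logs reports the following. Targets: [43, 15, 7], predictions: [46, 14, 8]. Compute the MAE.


Absolute errors: |43-46|=3, |15-14|=1, |7-8|=1
Sum = 5
MAE = 5/3 = 5/3

5/3


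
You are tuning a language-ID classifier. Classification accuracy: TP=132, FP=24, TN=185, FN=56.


Accuracy = (TP+TN)/(TP+TN+FP+FN)
= (132+185)/(397)
= 317/397 = 79.85%

79.85%


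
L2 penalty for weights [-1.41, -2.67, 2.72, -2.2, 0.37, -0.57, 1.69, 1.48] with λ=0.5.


‖w‖₂² = (-1.41)² + (-2.67)² + (2.72)² + (-2.2)² + (0.37)² + (-0.57)² + (1.69)² + (1.48)²
     = 1.9881 + 7.1289 + 7.3984 + 4.84 + 0.1369 + 0.3249 + 2.8561 + 2.1904
     = 26.8637
λ·‖w‖₂² = 0.5·26.8637 = 13.43185

13.43185


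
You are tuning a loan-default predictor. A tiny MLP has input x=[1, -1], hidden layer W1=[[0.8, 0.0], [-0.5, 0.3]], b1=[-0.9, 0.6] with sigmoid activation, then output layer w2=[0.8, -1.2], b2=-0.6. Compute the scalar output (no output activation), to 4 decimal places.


z1[0] = (0.8)·(1) + (0.0)·(-1) - 0.9 = -0.1
z1[1] = (-0.5)·(1) + (0.3)·(-1) + 0.6 = -0.2
h = sigmoid(z1) = [0.475, 0.4502]
output = (0.8)·(0.475) + (-1.2)·(0.4502) - 0.6 = -0.7602

-0.7602


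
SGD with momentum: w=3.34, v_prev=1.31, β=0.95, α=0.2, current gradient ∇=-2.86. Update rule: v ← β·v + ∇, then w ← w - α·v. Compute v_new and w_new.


v_new = 0.95·1.31 - 2.86 = 1.2445 - 2.86 = -1.6155
w_new = 3.34 - 0.2·-1.6155 = 3.34 + 0.3231 = 3.6631

v_new=-1.6155, w_new=3.6631


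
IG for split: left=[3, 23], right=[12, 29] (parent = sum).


Parent = [15, 52], H_parent = 0.7672
H_left = 0.5159 (n=26), H_right = 0.8722 (n=41)
H_children = (26/67)·0.5159 + (41/67)·0.8722 = 0.7339
IG = 0.7672 - 0.7339 = 0.0333

0.0333


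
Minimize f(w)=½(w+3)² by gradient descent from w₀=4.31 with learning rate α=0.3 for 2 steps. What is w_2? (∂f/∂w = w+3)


step 1: grad = 4.31+3 = 7.31; w = 4.31 - 0.3·(7.31) = 2.117
step 2: grad = 2.117+3 = 5.117; w = 2.117 - 0.3·(5.117) = 0.5819

0.5819


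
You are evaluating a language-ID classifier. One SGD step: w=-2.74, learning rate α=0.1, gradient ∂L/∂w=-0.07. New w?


w_new = w - α·∇
= -2.74 - 0.1·-0.07
= -2.74 + 0.007
= -2.733

-2.733


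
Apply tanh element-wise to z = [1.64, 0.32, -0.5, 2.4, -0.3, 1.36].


tanh(1.64) = 0.9275
tanh(0.32) = 0.3095
tanh(-0.5) = -0.4621
tanh(2.4) = 0.9837
tanh(-0.3) = -0.2913
tanh(1.36) = 0.8764
result = [0.9275, 0.3095, -0.4621, 0.9837, -0.2913, 0.8764]

[0.9275, 0.3095, -0.4621, 0.9837, -0.2913, 0.8764]


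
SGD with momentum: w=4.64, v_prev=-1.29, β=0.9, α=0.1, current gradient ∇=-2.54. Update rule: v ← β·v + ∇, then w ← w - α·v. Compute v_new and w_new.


v_new = 0.9·-1.29 - 2.54 = -1.161 - 2.54 = -3.701
w_new = 4.64 - 0.1·-3.701 = 4.64 + 0.3701 = 5.0101

v_new=-3.701, w_new=5.0101


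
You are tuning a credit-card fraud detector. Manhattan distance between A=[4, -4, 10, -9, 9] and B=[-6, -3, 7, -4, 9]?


d = |4+ 6| + |-4+ 3| + |10-7| + |-9+ 4| + |9-9|
  = 10 + 1 + 3 + 5 + 0
  = 19

19


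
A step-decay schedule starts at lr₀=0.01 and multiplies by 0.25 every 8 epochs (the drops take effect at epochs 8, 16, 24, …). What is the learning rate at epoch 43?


n_drops = ⌊43/8⌋ = 5
lr = 0.01·0.25^5 = 0.01·0.0009765625 = 0.000009765625

0.000009765625
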